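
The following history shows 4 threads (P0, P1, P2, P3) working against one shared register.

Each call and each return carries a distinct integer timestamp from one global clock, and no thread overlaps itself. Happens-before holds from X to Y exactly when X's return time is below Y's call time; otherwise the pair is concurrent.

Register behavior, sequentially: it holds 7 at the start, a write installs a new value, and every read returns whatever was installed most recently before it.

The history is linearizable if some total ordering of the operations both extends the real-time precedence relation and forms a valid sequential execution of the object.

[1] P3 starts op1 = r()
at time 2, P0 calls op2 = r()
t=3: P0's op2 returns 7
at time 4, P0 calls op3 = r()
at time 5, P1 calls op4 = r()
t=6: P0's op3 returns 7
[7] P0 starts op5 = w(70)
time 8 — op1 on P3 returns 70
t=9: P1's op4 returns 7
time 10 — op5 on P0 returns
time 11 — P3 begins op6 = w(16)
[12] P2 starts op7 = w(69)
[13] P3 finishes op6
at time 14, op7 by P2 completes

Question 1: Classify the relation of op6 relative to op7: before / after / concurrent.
Answer: concurrent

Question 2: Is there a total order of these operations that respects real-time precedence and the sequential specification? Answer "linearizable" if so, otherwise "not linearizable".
a witness: op2, op3, op4, op5, op1, op6, op7
1. op2 r() → 7, leaving value 7
2. op3 r() → 7, leaving value 7
3. op4 r() → 7, leaving value 7
4. op5 w(70), leaving value 70
5. op1 r() → 70, leaving value 70
6. op6 w(16), leaving value 16
7. op7 w(69), leaving value 69

linearizable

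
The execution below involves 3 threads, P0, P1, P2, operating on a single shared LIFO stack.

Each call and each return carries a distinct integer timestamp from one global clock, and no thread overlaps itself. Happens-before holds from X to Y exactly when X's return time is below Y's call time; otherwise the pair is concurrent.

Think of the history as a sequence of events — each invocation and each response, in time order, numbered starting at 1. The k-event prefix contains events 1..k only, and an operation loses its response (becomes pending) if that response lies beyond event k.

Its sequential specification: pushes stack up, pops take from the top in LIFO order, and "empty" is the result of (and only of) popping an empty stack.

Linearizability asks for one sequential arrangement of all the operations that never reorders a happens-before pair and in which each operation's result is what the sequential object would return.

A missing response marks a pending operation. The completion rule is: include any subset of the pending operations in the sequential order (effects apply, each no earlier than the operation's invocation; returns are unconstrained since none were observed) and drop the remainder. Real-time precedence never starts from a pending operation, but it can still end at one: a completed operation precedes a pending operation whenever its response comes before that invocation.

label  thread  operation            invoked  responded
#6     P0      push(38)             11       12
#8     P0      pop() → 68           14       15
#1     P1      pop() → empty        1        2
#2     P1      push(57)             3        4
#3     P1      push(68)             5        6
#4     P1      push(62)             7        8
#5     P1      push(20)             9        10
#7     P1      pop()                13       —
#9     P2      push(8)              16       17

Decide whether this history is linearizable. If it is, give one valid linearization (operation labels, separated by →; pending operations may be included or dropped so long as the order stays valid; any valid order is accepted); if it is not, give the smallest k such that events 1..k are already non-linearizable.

not linearizable — minimal violating prefix: 15 events

prefix check: 1..14 passes, 1..15 fails once #8's time-15 response joins
exactly one order of the 7 completed ops respects real time; the LIFO stack replay fails
including or dropping the 1 pending operation (#7) in any combination fails
for example #1, #2, #3, #4, #5, #6, #8 (pending dropped) fails at step 7: #8 pop() → 68 is not legal there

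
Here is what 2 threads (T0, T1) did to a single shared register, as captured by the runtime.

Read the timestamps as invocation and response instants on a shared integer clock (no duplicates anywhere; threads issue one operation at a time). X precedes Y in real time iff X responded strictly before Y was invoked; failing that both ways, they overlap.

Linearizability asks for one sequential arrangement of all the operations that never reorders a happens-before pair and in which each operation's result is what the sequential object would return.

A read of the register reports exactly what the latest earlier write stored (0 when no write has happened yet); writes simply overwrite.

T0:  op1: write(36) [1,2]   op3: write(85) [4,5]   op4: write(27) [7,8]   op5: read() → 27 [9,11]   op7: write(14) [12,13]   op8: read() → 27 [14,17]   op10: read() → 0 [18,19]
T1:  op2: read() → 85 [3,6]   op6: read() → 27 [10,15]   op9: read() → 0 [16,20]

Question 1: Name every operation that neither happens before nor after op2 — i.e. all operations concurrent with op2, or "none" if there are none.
Answer: op3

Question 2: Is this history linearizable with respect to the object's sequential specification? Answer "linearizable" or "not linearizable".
not linearizable

through event 16 a valid linearization exists; event 17 (op8 responding at time 17) ends that
real-time-consistent orders of the 8 completed operations: 8 — all fail the register replay
no escape via the 1 pending operation (op9): every completion choice fails
take op1, op2, op3, op4, op5, op6, op7, op8 (pending dropped): step 2 already fails, because op2 read() → 85 cannot occur there
take op1, op2, op3, op4, op5, op7, op6, op8 (pending dropped): step 2 already fails, because op2 read() → 85 cannot occur there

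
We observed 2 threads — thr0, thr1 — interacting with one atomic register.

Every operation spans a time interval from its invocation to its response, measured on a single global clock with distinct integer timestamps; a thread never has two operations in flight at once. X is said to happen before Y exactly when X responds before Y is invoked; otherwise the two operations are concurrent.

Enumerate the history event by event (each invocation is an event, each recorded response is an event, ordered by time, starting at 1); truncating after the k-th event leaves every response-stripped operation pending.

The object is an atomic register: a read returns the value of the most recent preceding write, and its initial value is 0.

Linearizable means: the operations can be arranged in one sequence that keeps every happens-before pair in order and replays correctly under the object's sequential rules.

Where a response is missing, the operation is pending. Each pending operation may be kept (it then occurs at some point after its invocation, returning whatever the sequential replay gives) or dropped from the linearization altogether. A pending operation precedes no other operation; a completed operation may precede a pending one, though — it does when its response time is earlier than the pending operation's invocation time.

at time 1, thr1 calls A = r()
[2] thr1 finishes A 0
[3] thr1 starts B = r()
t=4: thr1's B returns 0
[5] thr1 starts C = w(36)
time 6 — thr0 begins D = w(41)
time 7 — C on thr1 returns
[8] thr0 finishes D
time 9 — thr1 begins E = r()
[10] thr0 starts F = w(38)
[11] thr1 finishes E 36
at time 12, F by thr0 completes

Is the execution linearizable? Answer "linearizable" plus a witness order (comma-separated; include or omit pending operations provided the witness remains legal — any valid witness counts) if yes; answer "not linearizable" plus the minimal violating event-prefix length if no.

step 1: A r() → 0 — value 0
step 2: B r() → 0 — value 0
step 3: D w(41) — value 41
step 4: C w(36) — value 36
step 5: E r() → 36 — value 36
step 6: F w(38) — value 38

linearizable — witness: A, B, D, C, E, F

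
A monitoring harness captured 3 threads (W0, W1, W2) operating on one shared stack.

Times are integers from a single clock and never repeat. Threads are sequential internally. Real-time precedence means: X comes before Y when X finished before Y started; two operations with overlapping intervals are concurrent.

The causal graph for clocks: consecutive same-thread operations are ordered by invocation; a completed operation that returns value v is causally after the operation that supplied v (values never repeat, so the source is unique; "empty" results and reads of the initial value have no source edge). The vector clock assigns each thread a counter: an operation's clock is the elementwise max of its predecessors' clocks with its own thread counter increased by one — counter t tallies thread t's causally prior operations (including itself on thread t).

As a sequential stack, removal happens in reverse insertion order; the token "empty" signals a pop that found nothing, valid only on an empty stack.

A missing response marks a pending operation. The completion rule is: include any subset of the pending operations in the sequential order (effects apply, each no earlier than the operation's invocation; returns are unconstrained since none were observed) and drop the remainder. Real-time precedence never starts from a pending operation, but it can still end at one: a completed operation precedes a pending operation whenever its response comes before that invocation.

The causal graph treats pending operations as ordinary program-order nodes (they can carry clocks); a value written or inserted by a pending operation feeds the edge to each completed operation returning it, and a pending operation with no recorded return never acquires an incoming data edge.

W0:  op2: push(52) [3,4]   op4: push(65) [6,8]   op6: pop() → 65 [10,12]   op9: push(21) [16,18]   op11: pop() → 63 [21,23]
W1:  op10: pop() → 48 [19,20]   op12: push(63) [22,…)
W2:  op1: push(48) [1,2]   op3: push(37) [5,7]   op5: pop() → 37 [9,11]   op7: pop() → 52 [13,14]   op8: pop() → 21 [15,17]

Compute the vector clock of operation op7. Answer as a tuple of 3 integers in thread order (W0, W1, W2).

no predecessors for op1 (invoked 1): W2 increments from zero → (0, 0, 1)
no predecessors for op2 (invoked 3): W0 increments from zero → (1, 0, 0)
from VC(op1)=(0, 0, 1), op3 (invoked 5) maxes components and bumps W2 → (0, 0, 2)
from VC(op1)=(0, 0, 1), op10 (invoked 19) maxes components and bumps W1 → (0, 1, 1)
from VC(op2)=(1, 0, 0), op4 (invoked 6) maxes components and bumps W0 → (2, 0, 0)
from VC(op3)=(0, 0, 2), op5 (invoked 9) maxes components and bumps W2 → (0, 0, 3)
from VC(op10)=(0, 1, 1), op12 (invoked 22) maxes components and bumps W1 → (0, 2, 1)
from VC(op4)=(2, 0, 0), op6 (invoked 10) maxes components and bumps W0 → (3, 0, 0)
from VC(op6)=(3, 0, 0), op9 (invoked 16) maxes components and bumps W0 → (4, 0, 0)
from VC(op2)=(1, 0, 0), VC(op5)=(0, 0, 3), op7 (invoked 13) maxes components and bumps W2 → (1, 0, 4)
from VC(op9)=(4, 0, 0), VC(op12)=(0, 2, 1), op11 (invoked 21) maxes components and bumps W0 → (5, 2, 1)
from VC(op7)=(1, 0, 4), VC(op9)=(4, 0, 0), op8 (invoked 15) maxes components and bumps W2 → (4, 0, 5)
target: VC(op7) = (1, 0, 4)

(1, 0, 4)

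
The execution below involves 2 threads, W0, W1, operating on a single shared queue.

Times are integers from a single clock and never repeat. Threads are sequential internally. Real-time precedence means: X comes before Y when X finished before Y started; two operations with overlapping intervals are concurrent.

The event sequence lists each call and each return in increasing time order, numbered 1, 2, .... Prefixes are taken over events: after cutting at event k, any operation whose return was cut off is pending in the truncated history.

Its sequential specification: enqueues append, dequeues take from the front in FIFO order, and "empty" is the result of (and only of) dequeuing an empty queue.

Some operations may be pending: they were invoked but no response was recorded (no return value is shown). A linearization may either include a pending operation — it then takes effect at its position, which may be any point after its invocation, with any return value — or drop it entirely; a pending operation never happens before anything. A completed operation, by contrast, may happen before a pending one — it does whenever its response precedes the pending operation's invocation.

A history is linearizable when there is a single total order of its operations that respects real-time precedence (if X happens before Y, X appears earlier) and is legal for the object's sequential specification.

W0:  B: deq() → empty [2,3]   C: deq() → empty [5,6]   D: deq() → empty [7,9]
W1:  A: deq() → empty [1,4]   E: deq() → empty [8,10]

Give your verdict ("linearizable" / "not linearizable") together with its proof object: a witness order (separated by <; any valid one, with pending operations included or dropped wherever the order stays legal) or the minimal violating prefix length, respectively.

after step 1 (A deq() → empty): queue <>
after step 2 (B deq() → empty): queue <>
after step 3 (C deq() → empty): queue <>
after step 4 (D deq() → empty): queue <>
after step 5 (E deq() → empty): queue <>

linearizable — witness: A < B < C < D < E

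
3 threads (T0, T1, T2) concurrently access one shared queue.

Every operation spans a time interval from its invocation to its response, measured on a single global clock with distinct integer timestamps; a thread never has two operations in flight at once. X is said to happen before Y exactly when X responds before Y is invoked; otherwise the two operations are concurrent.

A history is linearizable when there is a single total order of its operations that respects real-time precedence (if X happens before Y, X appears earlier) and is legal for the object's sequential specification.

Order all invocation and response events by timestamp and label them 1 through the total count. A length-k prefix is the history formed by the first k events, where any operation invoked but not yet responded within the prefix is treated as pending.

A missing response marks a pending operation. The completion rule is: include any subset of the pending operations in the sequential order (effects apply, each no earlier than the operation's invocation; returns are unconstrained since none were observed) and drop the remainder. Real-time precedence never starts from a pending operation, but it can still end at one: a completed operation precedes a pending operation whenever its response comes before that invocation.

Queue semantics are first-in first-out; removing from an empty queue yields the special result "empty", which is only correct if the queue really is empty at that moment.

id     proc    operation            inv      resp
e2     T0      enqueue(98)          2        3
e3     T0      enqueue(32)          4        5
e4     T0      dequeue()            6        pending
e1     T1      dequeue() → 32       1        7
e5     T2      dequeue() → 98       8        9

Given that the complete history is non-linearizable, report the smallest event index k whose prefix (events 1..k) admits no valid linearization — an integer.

9

events 1..8 are still linearizable — one witness is e2, e3, e4, e1:
after step 1 (e2 enqueue(98)): queue <98>
after step 2 (e3 enqueue(32)): queue <98,32>
after step 3 (e4 dequeue() (pending, included)): queue <32>
after step 4 (e1 dequeue() → 32): queue <>
adding event 9 (e5 responds at 9) leaves no legal real-time order
no completion choice of the 1 pending operation (e4) rescues it — every subset was tried
sample order e1, e2, e3, e5 (pending dropped) stalls at step 1 — e1 dequeue() → 32 has no legal effect
sample order e2, e1, e3, e5 (pending dropped) stalls at step 2 — e1 dequeue() → 32 has no legal effect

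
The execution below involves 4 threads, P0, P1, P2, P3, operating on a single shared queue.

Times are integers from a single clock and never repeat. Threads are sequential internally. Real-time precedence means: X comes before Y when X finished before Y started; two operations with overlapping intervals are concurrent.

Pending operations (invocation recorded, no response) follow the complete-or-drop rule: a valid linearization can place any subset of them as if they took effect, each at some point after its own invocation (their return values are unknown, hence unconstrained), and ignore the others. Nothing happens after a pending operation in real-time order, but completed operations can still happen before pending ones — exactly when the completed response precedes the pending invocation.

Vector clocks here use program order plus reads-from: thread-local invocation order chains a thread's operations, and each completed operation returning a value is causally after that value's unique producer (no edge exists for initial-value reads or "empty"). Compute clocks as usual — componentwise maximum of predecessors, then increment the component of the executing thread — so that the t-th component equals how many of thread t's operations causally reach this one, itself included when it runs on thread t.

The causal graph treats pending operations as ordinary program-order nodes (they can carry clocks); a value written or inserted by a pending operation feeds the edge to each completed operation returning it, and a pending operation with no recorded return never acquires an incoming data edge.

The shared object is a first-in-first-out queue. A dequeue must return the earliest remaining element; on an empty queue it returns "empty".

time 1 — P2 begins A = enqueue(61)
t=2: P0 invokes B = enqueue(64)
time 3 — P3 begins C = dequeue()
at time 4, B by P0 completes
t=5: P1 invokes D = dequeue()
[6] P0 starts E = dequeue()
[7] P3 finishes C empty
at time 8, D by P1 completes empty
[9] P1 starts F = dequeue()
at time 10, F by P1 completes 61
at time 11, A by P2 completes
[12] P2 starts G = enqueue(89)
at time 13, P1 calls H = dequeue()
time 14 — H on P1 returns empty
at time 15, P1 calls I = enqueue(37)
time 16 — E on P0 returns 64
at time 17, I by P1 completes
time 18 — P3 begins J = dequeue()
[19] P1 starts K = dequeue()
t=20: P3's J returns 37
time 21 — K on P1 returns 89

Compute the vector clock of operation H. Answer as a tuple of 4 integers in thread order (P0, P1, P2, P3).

C (invocation 3): nothing precedes it; P3's component alone gives (0, 0, 0, 1)
A (invocation 1): nothing precedes it; P2's component alone gives (0, 0, 1, 0)
D (invocation 5): nothing precedes it; P1's component alone gives (0, 1, 0, 0)
B (invocation 2): nothing precedes it; P0's component alone gives (1, 0, 0, 0)
from VC(A)=(0, 0, 1, 0), G (invoked 12) maxes components and bumps P2 → (0, 0, 2, 0)
from VC(B)=(1, 0, 0, 0), E (invoked 6) maxes components and bumps P0 → (2, 0, 0, 0)
from VC(A)=(0, 0, 1, 0), VC(D)=(0, 1, 0, 0), F (invoked 9) maxes components and bumps P1 → (0, 2, 1, 0)
from VC(F)=(0, 2, 1, 0), H (invoked 13) maxes components and bumps P1 → (0, 3, 1, 0)
from VC(H)=(0, 3, 1, 0), I (invoked 15) maxes components and bumps P1 → (0, 4, 1, 0)
from VC(C)=(0, 0, 0, 1), VC(I)=(0, 4, 1, 0), J (invoked 18) maxes components and bumps P3 → (0, 4, 1, 2)
from VC(G)=(0, 0, 2, 0), VC(I)=(0, 4, 1, 0), K (invoked 19) maxes components and bumps P1 → (0, 5, 2, 0)
target: VC(H) = (0, 3, 1, 0)

(0, 3, 1, 0)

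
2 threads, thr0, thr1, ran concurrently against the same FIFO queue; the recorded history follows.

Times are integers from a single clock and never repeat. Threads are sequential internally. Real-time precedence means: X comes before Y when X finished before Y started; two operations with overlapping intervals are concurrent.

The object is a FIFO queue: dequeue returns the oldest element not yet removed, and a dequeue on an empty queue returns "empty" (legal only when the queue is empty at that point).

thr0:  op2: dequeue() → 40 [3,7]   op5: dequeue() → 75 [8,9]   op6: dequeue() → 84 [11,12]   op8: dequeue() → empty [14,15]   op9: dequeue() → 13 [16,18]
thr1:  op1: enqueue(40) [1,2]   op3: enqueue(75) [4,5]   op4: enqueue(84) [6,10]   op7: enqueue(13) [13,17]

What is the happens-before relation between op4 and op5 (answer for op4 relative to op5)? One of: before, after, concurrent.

op4 spans [6,10], op5 spans [8,9]
the intervals overlap in both directions

concurrent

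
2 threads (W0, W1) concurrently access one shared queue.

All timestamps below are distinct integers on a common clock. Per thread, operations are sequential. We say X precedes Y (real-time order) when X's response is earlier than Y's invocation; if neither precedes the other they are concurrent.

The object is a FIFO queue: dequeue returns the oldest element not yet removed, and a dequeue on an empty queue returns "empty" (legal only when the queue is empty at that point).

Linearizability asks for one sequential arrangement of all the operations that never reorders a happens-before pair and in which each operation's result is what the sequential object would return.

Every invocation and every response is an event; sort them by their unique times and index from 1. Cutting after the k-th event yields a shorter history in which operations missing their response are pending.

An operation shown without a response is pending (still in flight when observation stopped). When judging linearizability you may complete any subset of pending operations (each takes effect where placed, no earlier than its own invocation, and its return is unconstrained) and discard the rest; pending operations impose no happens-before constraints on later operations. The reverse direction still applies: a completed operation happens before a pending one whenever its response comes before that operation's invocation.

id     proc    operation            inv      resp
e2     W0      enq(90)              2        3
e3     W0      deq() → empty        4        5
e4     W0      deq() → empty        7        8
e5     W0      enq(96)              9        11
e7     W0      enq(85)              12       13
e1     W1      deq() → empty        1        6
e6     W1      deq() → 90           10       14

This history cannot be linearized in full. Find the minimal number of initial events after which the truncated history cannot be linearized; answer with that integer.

6

a valid linearization of events 1..5 exists, for instance e2, e1, e3:
1. e2 enq(90), leaving queue <90>
2. e1 deq() (pending, included), leaving queue <>
3. e3 deq() → empty, leaving queue <>
once event 6 joins (e1's response, time 6), exhaustive search finds no witness
one such order, e1, e2, e3, breaks at step 3 where e3 deq() → empty is illegal
one such order, e2, e1, e3, breaks at step 2 where e1 deq() → empty is illegal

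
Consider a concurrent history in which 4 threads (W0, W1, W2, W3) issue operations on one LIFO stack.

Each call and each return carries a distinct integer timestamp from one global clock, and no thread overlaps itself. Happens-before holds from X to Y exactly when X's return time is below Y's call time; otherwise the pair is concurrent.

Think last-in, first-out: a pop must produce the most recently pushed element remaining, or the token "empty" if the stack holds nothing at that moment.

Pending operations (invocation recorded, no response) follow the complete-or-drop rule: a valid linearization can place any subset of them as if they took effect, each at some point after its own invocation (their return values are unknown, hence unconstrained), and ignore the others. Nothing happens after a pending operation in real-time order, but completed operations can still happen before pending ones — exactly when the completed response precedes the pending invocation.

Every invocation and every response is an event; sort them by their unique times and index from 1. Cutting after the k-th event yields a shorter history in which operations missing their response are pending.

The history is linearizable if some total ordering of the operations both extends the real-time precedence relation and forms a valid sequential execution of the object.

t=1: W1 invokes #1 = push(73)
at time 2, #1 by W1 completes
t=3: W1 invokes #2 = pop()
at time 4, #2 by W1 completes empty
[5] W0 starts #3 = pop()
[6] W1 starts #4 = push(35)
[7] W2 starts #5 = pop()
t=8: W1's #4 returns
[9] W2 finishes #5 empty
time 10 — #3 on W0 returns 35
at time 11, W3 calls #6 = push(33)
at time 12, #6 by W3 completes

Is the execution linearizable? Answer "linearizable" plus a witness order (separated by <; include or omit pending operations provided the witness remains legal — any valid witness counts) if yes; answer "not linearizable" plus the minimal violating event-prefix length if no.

prefix check: 1..3 passes, 1..4 fails once #2's time-4 response joins
the completed operations (2 total) allow one real-time order; the LIFO stack replay rejects it
sample order #1, #2 stalls at step 2 — #2 pop() → empty has no legal effect

not linearizable — minimal violating prefix: 4 events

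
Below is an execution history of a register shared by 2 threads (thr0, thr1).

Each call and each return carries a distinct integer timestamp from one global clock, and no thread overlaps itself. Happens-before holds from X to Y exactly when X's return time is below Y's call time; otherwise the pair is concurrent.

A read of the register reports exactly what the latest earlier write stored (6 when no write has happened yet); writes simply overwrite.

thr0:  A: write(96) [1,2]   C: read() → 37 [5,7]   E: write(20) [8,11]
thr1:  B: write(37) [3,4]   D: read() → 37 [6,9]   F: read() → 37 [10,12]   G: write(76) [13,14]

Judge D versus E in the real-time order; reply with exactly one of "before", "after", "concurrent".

D spans [6,9], E spans [8,11]
the intervals overlap in both directions

concurrent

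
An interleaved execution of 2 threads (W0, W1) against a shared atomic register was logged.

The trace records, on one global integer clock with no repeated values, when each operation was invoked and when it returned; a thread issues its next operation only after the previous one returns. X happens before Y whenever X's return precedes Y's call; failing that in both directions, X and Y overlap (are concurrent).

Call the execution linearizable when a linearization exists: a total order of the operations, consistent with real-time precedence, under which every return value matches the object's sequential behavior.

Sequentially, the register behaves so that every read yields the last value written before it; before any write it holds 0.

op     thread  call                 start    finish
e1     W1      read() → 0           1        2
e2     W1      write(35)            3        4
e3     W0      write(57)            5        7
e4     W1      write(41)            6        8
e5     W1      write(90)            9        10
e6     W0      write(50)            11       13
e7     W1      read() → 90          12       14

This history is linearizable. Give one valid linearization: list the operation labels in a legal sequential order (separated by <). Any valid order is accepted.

1. e1 read() → 0, leaving value 0
2. e2 write(35), leaving value 35
3. e3 write(57), leaving value 57
4. e4 write(41), leaving value 41
5. e5 write(90), leaving value 90
6. e7 read() → 90, leaving value 90
7. e6 write(50), leaving value 50

e1 < e2 < e3 < e4 < e5 < e7 < e6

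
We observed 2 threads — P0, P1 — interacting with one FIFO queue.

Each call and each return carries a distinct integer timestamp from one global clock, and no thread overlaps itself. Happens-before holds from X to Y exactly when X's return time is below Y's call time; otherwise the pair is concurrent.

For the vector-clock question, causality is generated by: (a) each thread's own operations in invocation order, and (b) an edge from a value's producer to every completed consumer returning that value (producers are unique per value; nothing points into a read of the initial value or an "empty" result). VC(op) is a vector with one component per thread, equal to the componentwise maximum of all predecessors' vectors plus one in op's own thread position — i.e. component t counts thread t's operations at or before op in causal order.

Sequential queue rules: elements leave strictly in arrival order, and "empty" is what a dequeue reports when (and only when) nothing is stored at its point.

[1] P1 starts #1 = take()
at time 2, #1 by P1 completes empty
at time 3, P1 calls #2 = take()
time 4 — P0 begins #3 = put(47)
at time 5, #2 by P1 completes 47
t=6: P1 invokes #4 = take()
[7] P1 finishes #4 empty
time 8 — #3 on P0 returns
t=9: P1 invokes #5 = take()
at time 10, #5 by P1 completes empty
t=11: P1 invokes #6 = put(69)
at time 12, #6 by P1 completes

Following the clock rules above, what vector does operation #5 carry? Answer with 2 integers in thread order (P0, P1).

#1, invoked 1, has no incoming edges; only P1's bump applies → (0, 1)
#3, invoked 4, has no incoming edges; only P0's bump applies → (1, 0)
#2, invoked 3, takes VC(#1)=(0, 1), VC(#3)=(1, 0) under max, adds 1 for P1 → (1, 2)
#4, invoked 6, takes VC(#2)=(1, 2) under max, adds 1 for P1 → (1, 3)
#5, invoked 9, takes VC(#4)=(1, 3) under max, adds 1 for P1 → (1, 4)
#6, invoked 11, takes VC(#5)=(1, 4) under max, adds 1 for P1 → (1, 5)
target: VC(#5) = (1, 4)

(1, 4)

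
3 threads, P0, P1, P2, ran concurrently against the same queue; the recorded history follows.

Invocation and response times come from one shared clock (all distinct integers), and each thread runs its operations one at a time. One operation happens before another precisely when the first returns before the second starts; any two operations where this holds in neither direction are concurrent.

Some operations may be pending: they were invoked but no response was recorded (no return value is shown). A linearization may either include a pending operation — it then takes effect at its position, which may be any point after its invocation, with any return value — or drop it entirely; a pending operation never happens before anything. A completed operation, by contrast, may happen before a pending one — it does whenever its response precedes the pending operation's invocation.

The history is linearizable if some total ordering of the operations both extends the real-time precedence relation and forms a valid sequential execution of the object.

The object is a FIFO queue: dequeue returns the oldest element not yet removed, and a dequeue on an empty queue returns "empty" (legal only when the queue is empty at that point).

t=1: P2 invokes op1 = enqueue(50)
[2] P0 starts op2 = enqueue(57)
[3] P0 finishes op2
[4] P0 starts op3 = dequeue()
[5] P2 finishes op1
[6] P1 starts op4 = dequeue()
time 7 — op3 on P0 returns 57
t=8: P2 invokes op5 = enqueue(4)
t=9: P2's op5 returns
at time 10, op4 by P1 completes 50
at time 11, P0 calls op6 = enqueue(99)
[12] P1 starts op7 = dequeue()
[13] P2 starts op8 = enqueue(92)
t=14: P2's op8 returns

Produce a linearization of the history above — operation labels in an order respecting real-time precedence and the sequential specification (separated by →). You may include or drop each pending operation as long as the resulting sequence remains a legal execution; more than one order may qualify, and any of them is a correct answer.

after step 1 (op1 enqueue(50)): queue <50>
after step 2 (op2 enqueue(57)): queue <50,57>
after step 3 (op4 dequeue() → 50): queue <57>
after step 4 (op3 dequeue() → 57): queue <>
after step 5 (op5 enqueue(4)): queue <4>
after step 6 (op6 enqueue(99) (pending, included)): queue <4,99>
after step 7 (op7 dequeue() (pending, included)): queue <99>
after step 8 (op8 enqueue(92)): queue <99,92>

op1 → op2 → op4 → op3 → op5 → op6 → op7 → op8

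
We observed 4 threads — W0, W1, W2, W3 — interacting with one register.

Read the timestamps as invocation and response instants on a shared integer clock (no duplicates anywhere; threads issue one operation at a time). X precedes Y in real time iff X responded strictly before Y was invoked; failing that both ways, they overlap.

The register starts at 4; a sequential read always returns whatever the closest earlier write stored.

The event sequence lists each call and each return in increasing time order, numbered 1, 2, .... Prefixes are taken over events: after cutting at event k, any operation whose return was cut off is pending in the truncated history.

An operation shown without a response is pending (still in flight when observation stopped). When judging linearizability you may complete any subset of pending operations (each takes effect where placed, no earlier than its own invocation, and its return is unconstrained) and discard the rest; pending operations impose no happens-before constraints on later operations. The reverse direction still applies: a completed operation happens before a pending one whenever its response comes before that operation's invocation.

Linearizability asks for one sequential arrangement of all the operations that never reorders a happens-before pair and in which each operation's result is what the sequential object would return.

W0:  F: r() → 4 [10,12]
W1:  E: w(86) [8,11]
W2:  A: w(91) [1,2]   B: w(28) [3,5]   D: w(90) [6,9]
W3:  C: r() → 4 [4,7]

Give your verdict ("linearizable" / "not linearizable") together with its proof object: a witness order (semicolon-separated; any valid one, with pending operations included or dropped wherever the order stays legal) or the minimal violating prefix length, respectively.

not linearizable — minimal violating prefix: 7 events

prefix check: 1..6 passes, 1..7 fails once C's time-7 response joins
2 orders of the 3 completed register ops respect real time; none is legal
no escape via the 1 pending operation (D): every completion choice fails
sample order A, B, C (pending dropped) stalls at step 3 — C r() → 4 has no legal effect
sample order A, C, B (pending dropped) stalls at step 2 — C r() → 4 has no legal effect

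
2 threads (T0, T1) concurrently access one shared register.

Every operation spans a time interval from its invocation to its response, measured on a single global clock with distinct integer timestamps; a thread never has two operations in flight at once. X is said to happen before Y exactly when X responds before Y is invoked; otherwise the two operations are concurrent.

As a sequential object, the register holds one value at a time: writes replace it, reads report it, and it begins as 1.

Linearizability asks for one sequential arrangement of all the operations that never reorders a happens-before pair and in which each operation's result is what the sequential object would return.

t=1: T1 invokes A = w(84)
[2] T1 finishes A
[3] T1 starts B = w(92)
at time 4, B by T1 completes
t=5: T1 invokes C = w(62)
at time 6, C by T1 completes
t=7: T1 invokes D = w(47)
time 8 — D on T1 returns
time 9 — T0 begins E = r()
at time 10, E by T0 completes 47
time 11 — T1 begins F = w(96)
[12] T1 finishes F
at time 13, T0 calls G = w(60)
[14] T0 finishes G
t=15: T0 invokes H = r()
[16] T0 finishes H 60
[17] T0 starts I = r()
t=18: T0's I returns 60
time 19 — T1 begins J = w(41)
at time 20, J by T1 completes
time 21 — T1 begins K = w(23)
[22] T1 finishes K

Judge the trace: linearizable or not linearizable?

linearizable

a witness: A, B, C, D, E, F, G, H, I, J, K
1. A w(84), leaving value 84
2. B w(92), leaving value 92
3. C w(62), leaving value 62
4. D w(47), leaving value 47
5. E r() → 47, leaving value 47
6. F w(96), leaving value 96
7. G w(60), leaving value 60
8. H r() → 60, leaving value 60
9. I r() → 60, leaving value 60
10. J w(41), leaving value 41
11. K w(23), leaving value 23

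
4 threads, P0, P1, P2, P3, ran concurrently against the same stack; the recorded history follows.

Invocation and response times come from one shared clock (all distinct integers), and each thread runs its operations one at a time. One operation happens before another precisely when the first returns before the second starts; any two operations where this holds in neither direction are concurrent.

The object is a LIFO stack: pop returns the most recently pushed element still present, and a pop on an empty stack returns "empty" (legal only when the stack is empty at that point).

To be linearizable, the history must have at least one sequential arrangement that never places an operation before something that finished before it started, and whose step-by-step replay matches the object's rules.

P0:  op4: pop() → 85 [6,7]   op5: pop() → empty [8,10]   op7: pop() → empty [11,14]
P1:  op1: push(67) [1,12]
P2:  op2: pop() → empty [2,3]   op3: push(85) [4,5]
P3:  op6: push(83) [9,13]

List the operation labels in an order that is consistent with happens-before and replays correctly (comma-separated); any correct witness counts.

op2, op3, op4, op5, op7, op1, op6

after step 1 (op2 pop() → empty): stack <>
after step 2 (op3 push(85)): stack <85>
after step 3 (op4 pop() → 85): stack <>
after step 4 (op5 pop() → empty): stack <>
after step 5 (op7 pop() → empty): stack <>
after step 6 (op1 push(67)): stack <67>
after step 7 (op6 push(83)): stack <67,83>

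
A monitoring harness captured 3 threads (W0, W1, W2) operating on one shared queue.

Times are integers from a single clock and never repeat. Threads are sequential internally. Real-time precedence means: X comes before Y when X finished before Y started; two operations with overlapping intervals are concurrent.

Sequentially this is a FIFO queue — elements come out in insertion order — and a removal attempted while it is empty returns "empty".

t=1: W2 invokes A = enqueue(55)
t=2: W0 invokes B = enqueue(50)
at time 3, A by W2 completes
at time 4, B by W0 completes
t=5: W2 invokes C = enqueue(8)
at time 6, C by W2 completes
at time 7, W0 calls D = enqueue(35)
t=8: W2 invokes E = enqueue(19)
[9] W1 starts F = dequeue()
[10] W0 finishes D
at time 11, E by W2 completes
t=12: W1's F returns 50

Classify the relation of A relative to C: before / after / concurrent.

A spans [1,3], C spans [5,6]
resp(A)=3 < inv(C)=5

before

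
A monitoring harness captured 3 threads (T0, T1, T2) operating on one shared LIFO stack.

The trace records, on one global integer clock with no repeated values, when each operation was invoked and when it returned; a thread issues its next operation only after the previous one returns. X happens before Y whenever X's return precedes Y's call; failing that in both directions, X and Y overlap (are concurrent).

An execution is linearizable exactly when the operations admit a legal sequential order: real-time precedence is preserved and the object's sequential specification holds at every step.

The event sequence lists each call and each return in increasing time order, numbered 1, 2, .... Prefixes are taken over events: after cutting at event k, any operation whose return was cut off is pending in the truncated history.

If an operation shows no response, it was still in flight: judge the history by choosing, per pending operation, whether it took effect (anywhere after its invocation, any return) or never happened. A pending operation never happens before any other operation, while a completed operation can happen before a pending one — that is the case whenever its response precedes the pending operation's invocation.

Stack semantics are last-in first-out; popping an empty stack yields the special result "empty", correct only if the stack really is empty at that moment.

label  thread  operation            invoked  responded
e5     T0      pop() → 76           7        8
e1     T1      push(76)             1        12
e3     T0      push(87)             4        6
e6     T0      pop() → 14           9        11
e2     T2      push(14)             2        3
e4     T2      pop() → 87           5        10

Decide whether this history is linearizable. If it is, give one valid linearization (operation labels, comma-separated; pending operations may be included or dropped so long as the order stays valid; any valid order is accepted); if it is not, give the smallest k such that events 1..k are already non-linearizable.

linearizable — witness: e2, e1, e3, e4, e5, e6

step 1: e2 push(14) — stack <14>
step 2: e1 push(76) — stack <14,76>
step 3: e3 push(87) — stack <14,76,87>
step 4: e4 pop() → 87 — stack <14,76>
step 5: e5 pop() → 76 — stack <14>
step 6: e6 pop() → 14 — stack <>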